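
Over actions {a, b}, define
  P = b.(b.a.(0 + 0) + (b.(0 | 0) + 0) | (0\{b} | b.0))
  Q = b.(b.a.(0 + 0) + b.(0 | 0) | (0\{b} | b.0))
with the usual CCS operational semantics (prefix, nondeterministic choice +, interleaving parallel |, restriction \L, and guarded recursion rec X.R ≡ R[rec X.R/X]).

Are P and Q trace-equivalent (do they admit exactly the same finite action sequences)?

P's transition system — 7 states:
  m0 = b.(b.a.(0 + 0) + (b.(0 | 0) + 0) | (0\{b} | b.0)) has moves =b=> m1
  m1 = b.a.(0 + 0) + (b.(0 | 0) + 0) | (0\{b} | b.0) has moves =b=> m2, =b=> m3, =b=> m4
  m2 = (b.(0 | 0) + 0) | (0\{b} | 0) has moves =b=> m5
  m3 = 0 | 0 | (0\{b} | b.0) has moves =b=> m5
  m4 = a.(0 + 0) has moves =a=> m6
  m5 = 0 | 0 | (0\{b} | 0) has moves deadlocked
  m6 = 0 + 0 has moves deadlocked
Q's transition system — 7 states:
  n0 = b.(b.a.(0 + 0) + b.(0 | 0) | (0\{b} | b.0)) has moves =b=> n1
  n1 = b.a.(0 + 0) + b.(0 | 0) | (0\{b} | b.0) has moves =b=> n2, =b=> n3, =b=> n4
  n2 = 0 | 0 | (0\{b} | b.0) has moves =b=> n5
  n3 = a.(0 + 0) has moves =a=> n6
  n4 = b.(0 | 0) | (0\{b} | 0) has moves =b=> n5
  n5 = 0 | 0 | (0\{b} | 0) has moves deadlocked
  n6 = 0 + 0 has moves deadlocked
Coarsest stable partition (strong bisimilarity classes):
  B0 = {m0, n0}
  B1 = {m1, n1}
  B2 = {m2, m3, n2, n4}
  B3 = {m5, m6, n5, n6}
  B4 = {m4, n3}
m0 ∈ B0, n0 ∈ B0 → same block
Bisimilar ⇒ trace-equivalent.

traces(P) = traces(Q)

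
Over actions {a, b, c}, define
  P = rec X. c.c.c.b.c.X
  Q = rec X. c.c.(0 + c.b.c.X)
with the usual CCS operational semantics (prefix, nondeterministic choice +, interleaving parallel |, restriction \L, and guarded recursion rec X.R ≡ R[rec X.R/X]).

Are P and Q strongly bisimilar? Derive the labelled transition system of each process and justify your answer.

bisimilar

LTS(P): 5 reachable states
  m0 = rec X. c.c.c.b.c.X has moves -c-> m1
  m1 = c.c.b.c.(rec X. c.c.c.b.c.X) has moves -c-> m2
  m2 = c.b.c.(rec X. c.c.c.b.c.X) has moves -c-> m3
  m3 = b.c.(rec X. c.c.c.b.c.X) has moves -b-> m4
  m4 = c.(rec X. c.c.c.b.c.X) has moves -c-> m0
LTS(Q): 5 reachable states
  n0 = rec X. c.c.(0 + c.b.c.X) has moves -c-> n1
  n1 = c.(0 + c.b.c.(rec X. c.c.(0 + c.b.c.X))) has moves -c-> n2
  n2 = 0 + c.b.c.(rec X. c.c.(0 + c.b.c.X)) has moves -c-> n3
  n3 = b.c.(rec X. c.c.(0 + c.b.c.X)) has moves -b-> n4
  n4 = c.(rec X. c.c.(0 + c.b.c.X)) has moves -c-> n0
Partition-refinement fixed point:
  B0 = {m0, n0}
  B1 = {m1, n1}
  B2 = {m2, n2}
  B3 = {m3, n3}
  B4 = {m4, n4}
m0 ∈ B0, n0 ∈ B0 → same block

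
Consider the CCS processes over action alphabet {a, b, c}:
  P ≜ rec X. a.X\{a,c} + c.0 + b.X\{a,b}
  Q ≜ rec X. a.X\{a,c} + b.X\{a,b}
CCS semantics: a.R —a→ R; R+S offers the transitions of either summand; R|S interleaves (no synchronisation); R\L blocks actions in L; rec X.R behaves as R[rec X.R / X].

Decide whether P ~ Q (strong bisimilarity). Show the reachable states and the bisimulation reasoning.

P's transition system — 6 states:
  s0 = rec X. a.X\{a,c} + c.0 + b.X\{a,b} | =a=> s1, =b=> s2, =c=> s3
  s1 = (rec X. a.X\{a,c} + c.0 + b.X\{a,b})\{a,c} | =b=> s4
  s2 = (rec X. a.X\{a,c} + c.0 + b.X\{a,b})\{a,b} | =c=> s5
  s3 = 0 | deadlocked
  s4 = (rec X. a.X\{a,c} + c.0 + b.X\{a,b})\{a,b}\{a,c} | deadlocked
  s5 = 0\{a,b} | deadlocked
Q's transition system — 4 states:
  t0 = rec X. a.X\{a,c} + b.X\{a,b} | =a=> t1, =b=> t2
  t1 = (rec X. a.X\{a,c} + b.X\{a,b})\{a,c} | =b=> t3
  t2 = (rec X. a.X\{a,c} + b.X\{a,b})\{a,b} | deadlocked
  t3 = (rec X. a.X\{a,c} + b.X\{a,b})\{a,b}\{a,c} | deadlocked
Partition-refinement fixed point:
  B0 = {s0}
  B1 = {s1, t1}
  B2 = {s3, s4, s5, t2, t3}
  B3 = {s2}
  B4 = {t0}
s0 ∈ B0, t0 ∈ B4 → different blocks

NO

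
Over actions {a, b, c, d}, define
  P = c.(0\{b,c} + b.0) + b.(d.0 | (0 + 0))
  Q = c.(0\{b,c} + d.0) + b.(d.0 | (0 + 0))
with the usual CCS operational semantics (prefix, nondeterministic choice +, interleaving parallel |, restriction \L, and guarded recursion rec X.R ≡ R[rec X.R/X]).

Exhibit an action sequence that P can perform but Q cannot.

cb

LTS(P): 5 reachable states
  p0 = c.(0\{b,c} + b.0) + b.(d.0 | (0 + 0)) has moves --b--▸ p1, --c--▸ p2
  p1 = d.0 | (0 + 0) has moves --d--▸ p3
  p2 = 0\{b,c} + b.0 has moves --b--▸ p4
  p3 = 0 | (0 + 0) has moves ·
  p4 = 0 has moves ·
LTS(Q): 5 reachable states
  q0 = c.(0\{b,c} + d.0) + b.(d.0 | (0 + 0)) has moves --b--▸ q1, --c--▸ q2
  q1 = d.0 | (0 + 0) has moves --d--▸ q3
  q2 = 0\{b,c} + d.0 has moves --d--▸ q4
  q3 = 0 | (0 + 0) has moves ·
  q4 = 0 has moves ·
Trace ⟨cb⟩ through P, begin at {p0}:
  step 1 (c): {p2}
  step 2 (b): {p4}
  ✓ P
Trace ⟨cb⟩ through Q, begin at {q0}:
  step 1 (c): {q2}
  step 2 (b): no successor for Q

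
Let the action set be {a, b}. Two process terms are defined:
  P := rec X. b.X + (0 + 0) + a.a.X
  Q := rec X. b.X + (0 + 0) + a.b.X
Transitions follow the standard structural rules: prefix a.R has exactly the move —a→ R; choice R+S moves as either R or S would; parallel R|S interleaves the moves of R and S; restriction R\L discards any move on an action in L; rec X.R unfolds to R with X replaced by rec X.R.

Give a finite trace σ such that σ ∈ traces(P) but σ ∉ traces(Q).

aa

Reachable graph of P (2 states):
  p0 = rec X. b.X + (0 + 0) + a.a.X has moves ··a··> p1, ··b··> p0
  p1 = a.(rec X. b.X + (0 + 0) + a.a.X) has moves ··a··> p0
Reachable graph of Q (2 states):
  q0 = rec X. b.X + (0 + 0) + a.b.X has moves ··a··> q1, ··b··> q0
  q1 = b.(rec X. b.X + (0 + 0) + a.b.X) has moves ··b··> q0
Trace ⟨aa⟩ through P, begin at {p0}:
  after a @ step 1: {p1}
  after a @ step 2: {p0}
  P completes σ.
Trace ⟨aa⟩ through Q, begin at {q0}:
  after a @ step 1: {q1}
  after a @ step 2: ∅  — Q cannot continue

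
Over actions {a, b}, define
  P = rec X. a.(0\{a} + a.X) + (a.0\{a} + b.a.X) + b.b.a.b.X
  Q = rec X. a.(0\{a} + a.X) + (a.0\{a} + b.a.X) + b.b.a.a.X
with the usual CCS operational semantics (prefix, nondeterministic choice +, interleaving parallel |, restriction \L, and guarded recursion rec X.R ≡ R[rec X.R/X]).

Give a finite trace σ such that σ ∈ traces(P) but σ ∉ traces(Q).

bbab

LTS(P): 7 reachable states
  s0 = rec X. a.(0\{a} + a.X) + (a.0\{a} + b.a.X) + b.b.a.b.X | ··a··> s1, ··a··> s2, ··b··> s3, ··b··> s4
  s1 = 0\{a} | deadlocked
  s2 = 0\{a} + a.(rec X. a.(0\{a} + a.X) + (a.0\{a} + b.a.X) + b.b.a.b.X) | ··a··> s0
  s3 = a.(rec X. a.(0\{a} + a.X) + (a.0\{a} + b.a.X) + b.b.a.b.X) | ··a··> s0
  s4 = b.a.b.(rec X. a.(0\{a} + a.X) + (a.0\{a} + b.a.X) + b.b.a.b.X) | ··b··> s5
  s5 = a.b.(rec X. a.(0\{a} + a.X) + (a.0\{a} + b.a.X) + b.b.a.b.X) | ··a··> s6
  s6 = b.(rec X. a.(0\{a} + a.X) + (a.0\{a} + b.a.X) + b.b.a.b.X) | ··b··> s0
LTS(Q): 6 reachable states
  t0 = rec X. a.(0\{a} + a.X) + (a.0\{a} + b.a.X) + b.b.a.a.X | ··a··> t1, ··a··> t2, ··b··> t3, ··b··> t4
  t1 = 0\{a} | deadlocked
  t2 = 0\{a} + a.(rec X. a.(0\{a} + a.X) + (a.0\{a} + b.a.X) + b.b.a.a.X) | ··a··> t0
  t3 = a.(rec X. a.(0\{a} + a.X) + (a.0\{a} + b.a.X) + b.b.a.a.X) | ··a··> t0
  t4 = b.a.a.(rec X. a.(0\{a} + a.X) + (a.0\{a} + b.a.X) + b.b.a.a.X) | ··b··> t5
  t5 = a.a.(rec X. a.(0\{a} + a.X) + (a.0\{a} + b.a.X) + b.b.a.a.X) | ··a··> t3
Run σ = ⟨bbab⟩ on P: start {s0}
  after b @ step 1: {s3, s4}
  after b @ step 2: {s5}
  after a @ step 3: {s6}
  after b @ step 4: {s0}
  — P admits the full trace.
Run σ = ⟨bbab⟩ on Q: start {t0}
  after b @ step 1: {t3, t4}
  after b @ step 2: {t5}
  after a @ step 3: {t3}
  after b @ step 4: no successor for Q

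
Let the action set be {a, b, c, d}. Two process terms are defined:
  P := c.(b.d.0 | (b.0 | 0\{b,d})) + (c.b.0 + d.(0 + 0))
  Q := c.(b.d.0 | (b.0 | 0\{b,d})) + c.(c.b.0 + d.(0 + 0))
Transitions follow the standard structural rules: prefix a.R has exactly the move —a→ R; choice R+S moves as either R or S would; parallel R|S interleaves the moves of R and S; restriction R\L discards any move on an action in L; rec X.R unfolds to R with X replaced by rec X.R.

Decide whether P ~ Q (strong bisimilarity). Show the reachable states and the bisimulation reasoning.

P ≁ Q

LTS(P): 10 reachable states
  s0 = c.(b.d.0 | (b.0 | 0\{b,d})) + (c.b.0 + d.(0 + 0)) :: ··c··> s1, ··c··> s2, ··d··> s3
  s1 = b.0 :: ··b··> s4
  s2 = b.d.0 | (b.0 | 0\{b,d}) :: ··b··> s5, ··b··> s6
  s3 = 0 + 0 :: deadlocked
  s4 = 0 :: deadlocked
  s5 = b.d.0 | (0 | 0\{b,d}) :: ··b··> s7
  s6 = d.0 | (b.0 | 0\{b,d}) :: ··b··> s7, ··d··> s8
  s7 = d.0 | (0 | 0\{b,d}) :: ··d··> s9
  s8 = 0 | (b.0 | 0\{b,d}) :: ··b··> s9
  s9 = 0 | (0 | 0\{b,d}) :: deadlocked
LTS(Q): 11 reachable states
  t0 = c.(b.d.0 | (b.0 | 0\{b,d})) + c.(c.b.0 + d.(0 + 0)) :: ··c··> t1, ··c··> t2
  t1 = b.d.0 | (b.0 | 0\{b,d}) :: ··b··> t3, ··b··> t4
  t2 = c.b.0 + d.(0 + 0) :: ··c··> t5, ··d··> t6
  t3 = b.d.0 | (0 | 0\{b,d}) :: ··b··> t7
  t4 = d.0 | (b.0 | 0\{b,d}) :: ··b··> t7, ··d··> t8
  t5 = b.0 :: ··b··> t9
  t6 = 0 + 0 :: deadlocked
  t7 = d.0 | (0 | 0\{b,d}) :: ··d··> t10
  t8 = 0 | (b.0 | 0\{b,d}) :: ··b··> t10
  t9 = 0 :: deadlocked
  t10 = 0 | (0 | 0\{b,d}) :: deadlocked
Coarsest stable partition (strong bisimilarity classes):
  B0 = {s0}
  B1 = {s2, t1}
  B2 = {s5, t3}
  B3 = {s7, t7}
  B4 = {s3, s4, s9, t10, t6, t9}
  B5 = {s6, t4}
  B6 = {s1, s8, t5, t8}
  B7 = {t0}
  B8 = {t2}
s0 ∈ B0, t0 ∈ B7 → different blocks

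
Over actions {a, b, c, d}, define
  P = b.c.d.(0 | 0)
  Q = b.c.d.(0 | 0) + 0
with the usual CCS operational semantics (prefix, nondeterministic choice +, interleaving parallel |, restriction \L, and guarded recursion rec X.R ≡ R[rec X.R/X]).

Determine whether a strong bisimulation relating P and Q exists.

bisimilar

P's transition system — 4 states:
  u0 = b.c.d.(0 | 0) has moves ··b··> u1
  u1 = c.d.(0 | 0) has moves ··c··> u2
  u2 = d.(0 | 0) has moves ··d··> u3
  u3 = 0 | 0 has moves (no moves)
Q's transition system — 4 states:
  v0 = b.c.d.(0 | 0) + 0 has moves ··b··> v1
  v1 = c.d.(0 | 0) has moves ··c··> v2
  v2 = d.(0 | 0) has moves ··d··> v3
  v3 = 0 | 0 has moves (no moves)
Partition-refinement fixed point:
  B0 = {u0, v0}
  B1 = {u1, v1}
  B2 = {u2, v2}
  B3 = {u3, v3}
u0 ∈ B0, v0 ∈ B0 → same block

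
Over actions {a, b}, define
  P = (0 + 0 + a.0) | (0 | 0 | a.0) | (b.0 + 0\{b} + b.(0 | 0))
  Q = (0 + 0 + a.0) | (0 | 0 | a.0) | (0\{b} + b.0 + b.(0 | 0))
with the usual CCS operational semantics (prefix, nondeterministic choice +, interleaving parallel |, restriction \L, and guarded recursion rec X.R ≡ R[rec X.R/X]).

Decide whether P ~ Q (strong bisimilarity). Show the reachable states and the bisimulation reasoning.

LTS(P): 12 reachable states
  p0 = (0 + 0 + a.0) | (0 | 0 | a.0) | (b.0 + 0\{b} + b.(0 | 0)) has moves =a=> p1, =a=> p2, =b=> p3, =b=> p4
  p1 = (0 + 0 + a.0) | (0 | 0 | 0) | (b.0 + 0\{b} + b.(0 | 0)) has moves =a=> p5, =b=> p6, =b=> p7
  p2 = 0 | (0 | 0 | a.0) | (b.0 + 0\{b} + b.(0 | 0)) has moves =a=> p5, =b=> p8, =b=> p9
  p3 = (0 + 0 + a.0) | (0 | 0 | a.0) | (0 | 0) has moves =a=> p6, =a=> p8
  p4 = (0 + 0 + a.0) | (0 | 0 | a.0) | 0 has moves =a=> p7, =a=> p9
  p5 = 0 | (0 | 0 | 0) | (b.0 + 0\{b} + b.(0 | 0)) has moves =b=> p10, =b=> p11
  p6 = (0 + 0 + a.0) | (0 | 0 | 0) | (0 | 0) has moves =a=> p10
  p7 = (0 + 0 + a.0) | (0 | 0 | 0) | 0 has moves =a=> p11
  p8 = 0 | (0 | 0 | a.0) | (0 | 0) has moves =a=> p10
  p9 = 0 | (0 | 0 | a.0) | 0 has moves =a=> p11
  p10 = 0 | (0 | 0 | 0) | (0 | 0) has moves ∅
  p11 = 0 | (0 | 0 | 0) | 0 has moves ∅
LTS(Q): 12 reachable states
  q0 = (0 + 0 + a.0) | (0 | 0 | a.0) | (0\{b} + b.0 + b.(0 | 0)) has moves =a=> q1, =a=> q2, =b=> q3, =b=> q4
  q1 = (0 + 0 + a.0) | (0 | 0 | 0) | (0\{b} + b.0 + b.(0 | 0)) has moves =a=> q5, =b=> q6, =b=> q7
  q2 = 0 | (0 | 0 | a.0) | (0\{b} + b.0 + b.(0 | 0)) has moves =a=> q5, =b=> q8, =b=> q9
  q3 = (0 + 0 + a.0) | (0 | 0 | a.0) | (0 | 0) has moves =a=> q6, =a=> q8
  q4 = (0 + 0 + a.0) | (0 | 0 | a.0) | 0 has moves =a=> q7, =a=> q9
  q5 = 0 | (0 | 0 | 0) | (0\{b} + b.0 + b.(0 | 0)) has moves =b=> q10, =b=> q11
  q6 = (0 + 0 + a.0) | (0 | 0 | 0) | (0 | 0) has moves =a=> q10
  q7 = (0 + 0 + a.0) | (0 | 0 | 0) | 0 has moves =a=> q11
  q8 = 0 | (0 | 0 | a.0) | (0 | 0) has moves =a=> q10
  q9 = 0 | (0 | 0 | a.0) | 0 has moves =a=> q11
  q10 = 0 | (0 | 0 | 0) | (0 | 0) has moves ∅
  q11 = 0 | (0 | 0 | 0) | 0 has moves ∅
Coarsest stable partition (strong bisimilarity classes):
  B0 = {p0, q0}
  B1 = {p3, p4, q3, q4}
  B2 = {p6, p7, p8, p9, q6, q7, q8, q9}
  B3 = {p10, p11, q10, q11}
  B4 = {p1, p2, q1, q2}
  B5 = {p5, q5}
p0 ∈ B0, q0 ∈ B0 → same block

YES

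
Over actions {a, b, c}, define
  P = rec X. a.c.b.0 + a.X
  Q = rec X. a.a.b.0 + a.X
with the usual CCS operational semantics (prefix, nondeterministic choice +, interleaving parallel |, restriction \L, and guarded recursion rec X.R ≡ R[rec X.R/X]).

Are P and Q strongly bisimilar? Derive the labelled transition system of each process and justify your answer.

not bisimilar

Reachable graph of P (4 states):
  m0 = rec X. a.c.b.0 + a.X → —a→ m0, —a→ m1
  m1 = c.b.0 → —c→ m2
  m2 = b.0 → —b→ m3
  m3 = 0 → stopped
Reachable graph of Q (4 states):
  n0 = rec X. a.a.b.0 + a.X → —a→ n0, —a→ n1
  n1 = a.b.0 → —a→ n2
  n2 = b.0 → —b→ n3
  n3 = 0 → stopped
Partition-refinement fixed point:
  B0 = {m0}
  B1 = {m1}
  B2 = {m2, n2}
  B3 = {m3, n3}
  B4 = {n0}
  B5 = {n1}
m0 ∈ B0, n0 ∈ B4 → different blocks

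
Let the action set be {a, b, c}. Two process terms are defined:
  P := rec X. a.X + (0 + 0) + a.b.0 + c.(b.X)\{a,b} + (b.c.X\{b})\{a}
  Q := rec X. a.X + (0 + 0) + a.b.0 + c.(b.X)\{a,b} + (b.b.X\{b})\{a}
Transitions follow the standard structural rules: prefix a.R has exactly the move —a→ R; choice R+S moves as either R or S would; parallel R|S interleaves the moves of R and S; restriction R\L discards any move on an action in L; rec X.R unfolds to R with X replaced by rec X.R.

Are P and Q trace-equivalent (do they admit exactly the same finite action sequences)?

LTS(P): 7 reachable states
  u0 = rec X. a.X + (0 + 0) + a.b.0 + c.(b.X)\{a,b} + (b.c.X\{b})\{a} has moves -a-> u0, -a-> u1, -b-> u2, -c-> u3
  u1 = b.0 has moves -b-> u4
  u2 = (c.(rec X. a.X + (0 + 0) + a.b.0 + c.(b.X)\{a,b} + (b.c.X\{b})\{a})\{b})\{a} has moves -c-> u5
  u3 = (b.(rec X. a.X + (0 + 0) + a.b.0 + c.(b.X)\{a,b} + (b.c.X\{b})\{a}))\{a,b} has moves ∅
  u4 = 0 has moves ∅
  u5 = (rec X. a.X + (0 + 0) + a.b.0 + c.(b.X)\{a,b} + (b.c.X\{b})\{a})\{b}\{a} has moves -c-> u6
  u6 = (b.(rec X. a.X + (0 + 0) + a.b.0 + c.(b.X)\{a,b} + (b.c.X\{b})\{a}))\{a,b}\{b}\{a} has moves ∅
LTS(Q): 7 reachable states
  v0 = rec X. a.X + (0 + 0) + a.b.0 + c.(b.X)\{a,b} + (b.b.X\{b})\{a} has moves -a-> v0, -a-> v1, -b-> v2, -c-> v3
  v1 = b.0 has moves -b-> v4
  v2 = (b.(rec X. a.X + (0 + 0) + a.b.0 + c.(b.X)\{a,b} + (b.b.X\{b})\{a})\{b})\{a} has moves -b-> v5
  v3 = (b.(rec X. a.X + (0 + 0) + a.b.0 + c.(b.X)\{a,b} + (b.b.X\{b})\{a}))\{a,b} has moves ∅
  v4 = 0 has moves ∅
  v5 = (rec X. a.X + (0 + 0) + a.b.0 + c.(b.X)\{a,b} + (b.b.X\{b})\{a})\{b}\{a} has moves -c-> v6
  v6 = (b.(rec X. a.X + (0 + 0) + a.b.0 + c.(b.X)\{a,b} + (b.b.X\{b})\{a}))\{a,b}\{b}\{a} has moves ∅
Trace ⟨bc⟩ through P, begin at {u0}:
  step 1 (b): {u2}
  step 2 (c): {u5}
  P completes σ.
Trace ⟨bc⟩ through Q, begin at {v0}:
  step 1 (b): {v2}
  step 2 (c): ∅ (Q stuck)

NO — witness ⟨bc⟩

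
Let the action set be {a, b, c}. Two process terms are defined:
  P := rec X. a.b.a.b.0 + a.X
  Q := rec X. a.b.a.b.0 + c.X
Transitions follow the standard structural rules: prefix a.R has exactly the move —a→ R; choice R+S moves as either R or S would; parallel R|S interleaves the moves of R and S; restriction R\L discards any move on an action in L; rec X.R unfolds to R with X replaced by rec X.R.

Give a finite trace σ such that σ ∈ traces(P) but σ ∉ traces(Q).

aa

LTS(P): 5 reachable states
  m0 = rec X. a.b.a.b.0 + a.X :: -a-> m0, -a-> m1
  m1 = b.a.b.0 :: -b-> m2
  m2 = a.b.0 :: -a-> m3
  m3 = b.0 :: -b-> m4
  m4 = 0 :: ·
LTS(Q): 5 reachable states
  n0 = rec X. a.b.a.b.0 + c.X :: -a-> n1, -c-> n0
  n1 = b.a.b.0 :: -b-> n2
  n2 = a.b.0 :: -a-> n3
  n3 = b.0 :: -b-> n4
  n4 = 0 :: ·
Executing aa from P (initial set {m0}):
  [1] a ⇒ {m0, m1}
  [2] a ⇒ {m0, m1}
  P completes σ.
Executing aa from Q (initial set {n0}):
  [1] a ⇒ {n1}
  [2] a ⇒ ∅  — Q cannot continue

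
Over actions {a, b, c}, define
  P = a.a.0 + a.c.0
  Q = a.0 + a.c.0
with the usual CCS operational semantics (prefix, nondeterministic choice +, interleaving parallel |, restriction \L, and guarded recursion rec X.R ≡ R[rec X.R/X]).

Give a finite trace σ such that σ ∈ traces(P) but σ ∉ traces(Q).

aa

LTS(P): 4 reachable states
  p0 = a.a.0 + a.c.0 :: --a--▸ p1, --a--▸ p2
  p1 = a.0 :: --a--▸ p3
  p2 = c.0 :: --c--▸ p3
  p3 = 0 :: (no moves)
LTS(Q): 3 reachable states
  q0 = a.0 + a.c.0 :: --a--▸ q1, --a--▸ q2
  q1 = 0 :: (no moves)
  q2 = c.0 :: --c--▸ q1
Executing aa from P (initial set {p0}):
  step 1 (a): {p1, p2}
  step 2 (a): {p3}
  — P admits the full trace.
Executing aa from Q (initial set {q0}):
  step 1 (a): {q1, q2}
  step 2 (a): no successor for Q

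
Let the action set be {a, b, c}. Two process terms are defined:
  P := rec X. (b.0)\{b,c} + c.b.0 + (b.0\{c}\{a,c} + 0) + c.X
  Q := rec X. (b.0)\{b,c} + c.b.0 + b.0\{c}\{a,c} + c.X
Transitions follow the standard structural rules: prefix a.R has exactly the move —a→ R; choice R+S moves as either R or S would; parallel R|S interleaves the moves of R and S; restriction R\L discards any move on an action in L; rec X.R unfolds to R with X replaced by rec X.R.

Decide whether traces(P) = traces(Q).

LTS(P): 4 reachable states
  u0 = rec X. (b.0)\{b,c} + c.b.0 + (b.0\{c}\{a,c} + 0) + c.X ⊢ =b=> u1, =c=> u0, =c=> u2
  u1 = 0\{c}\{a,c} ⊢ ·
  u2 = b.0 ⊢ =b=> u3
  u3 = 0 ⊢ ·
LTS(Q): 4 reachable states
  v0 = rec X. (b.0)\{b,c} + c.b.0 + b.0\{c}\{a,c} + c.X ⊢ =b=> v1, =c=> v0, =c=> v2
  v1 = 0\{c}\{a,c} ⊢ ·
  v2 = b.0 ⊢ =b=> v3
  v3 = 0 ⊢ ·
Partition-refinement fixed point:
  B0 = {u0, v0}
  B1 = {u1, u3, v1, v3}
  B2 = {u2, v2}
u0 ∈ B0, v0 ∈ B0 → same block
Bisimilar ⇒ trace-equivalent.

YES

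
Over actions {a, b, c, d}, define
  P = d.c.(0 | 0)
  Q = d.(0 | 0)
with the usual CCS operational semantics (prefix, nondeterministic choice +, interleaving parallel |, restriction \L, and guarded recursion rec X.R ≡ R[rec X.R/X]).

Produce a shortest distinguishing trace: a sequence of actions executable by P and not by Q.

dc

P's transition system — 3 states:
  m0 = d.c.(0 | 0) has moves -d-> m1
  m1 = c.(0 | 0) has moves -c-> m2
  m2 = 0 | 0 has moves ·
Q's transition system — 2 states:
  n0 = d.(0 | 0) has moves -d-> n1
  n1 = 0 | 0 has moves ·
Run σ = ⟨dc⟩ on P: start {m0}
  step 1 (d): {m1}
  step 2 (c): {m2}
  ✓ P
Run σ = ⟨dc⟩ on Q: start {n0}
  step 1 (d): {n1}
  step 2 (c): ∅  — Q cannot continue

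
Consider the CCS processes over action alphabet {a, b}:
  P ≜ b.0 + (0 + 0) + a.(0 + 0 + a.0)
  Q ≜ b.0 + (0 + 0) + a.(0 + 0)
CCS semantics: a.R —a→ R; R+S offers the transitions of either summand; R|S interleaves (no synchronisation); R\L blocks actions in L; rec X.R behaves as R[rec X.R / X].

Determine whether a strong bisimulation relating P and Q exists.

LTS(P): 3 reachable states
  u0 = b.0 + (0 + 0) + a.(0 + 0 + a.0) → =a=> u1, =b=> u2
  u1 = 0 + 0 + a.0 → =a=> u2
  u2 = 0 → ·
LTS(Q): 3 reachable states
  v0 = b.0 + (0 + 0) + a.(0 + 0) → =a=> v1, =b=> v2
  v1 = 0 + 0 → ·
  v2 = 0 → ·
Partition-refinement fixed point:
  B0 = {u0}
  B1 = {u1}
  B2 = {u2, v1, v2}
  B3 = {v0}
u0 ∈ B0, v0 ∈ B3 → different blocks

not bisimilar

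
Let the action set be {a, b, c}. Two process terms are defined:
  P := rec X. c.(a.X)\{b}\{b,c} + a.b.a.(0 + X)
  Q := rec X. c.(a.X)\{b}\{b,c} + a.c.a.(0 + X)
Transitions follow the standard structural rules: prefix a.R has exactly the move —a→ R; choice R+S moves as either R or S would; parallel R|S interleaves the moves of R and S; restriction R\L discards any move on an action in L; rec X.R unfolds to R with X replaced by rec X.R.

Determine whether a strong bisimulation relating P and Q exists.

LTS(P): 7 reachable states
  u0 = rec X. c.(a.X)\{b}\{b,c} + a.b.a.(0 + X) | --a--▸ u1, --c--▸ u2
  u1 = b.a.(0 + (rec X. c.(a.X)\{b}\{b,c} + a.b.a.(0 + X))) | --b--▸ u3
  u2 = (a.(rec X. c.(a.X)\{b}\{b,c} + a.b.a.(0 + X)))\{b}\{b,c} | --a--▸ u4
  u3 = a.(0 + (rec X. c.(a.X)\{b}\{b,c} + a.b.a.(0 + X))) | --a--▸ u5
  u4 = (rec X. c.(a.X)\{b}\{b,c} + a.b.a.(0 + X))\{b}\{b,c} | --a--▸ u6
  u5 = 0 + (rec X. c.(a.X)\{b}\{b,c} + a.b.a.(0 + X)) | --a--▸ u1, --c--▸ u2
  u6 = (b.a.(0 + (rec X. c.(a.X)\{b}\{b,c} + a.b.a.(0 + X))))\{b}\{b,c} | stopped
LTS(Q): 7 reachable states
  v0 = rec X. c.(a.X)\{b}\{b,c} + a.c.a.(0 + X) | --a--▸ v1, --c--▸ v2
  v1 = c.a.(0 + (rec X. c.(a.X)\{b}\{b,c} + a.c.a.(0 + X))) | --c--▸ v3
  v2 = (a.(rec X. c.(a.X)\{b}\{b,c} + a.c.a.(0 + X)))\{b}\{b,c} | --a--▸ v4
  v3 = a.(0 + (rec X. c.(a.X)\{b}\{b,c} + a.c.a.(0 + X))) | --a--▸ v5
  v4 = (rec X. c.(a.X)\{b}\{b,c} + a.c.a.(0 + X))\{b}\{b,c} | --a--▸ v6
  v5 = 0 + (rec X. c.(a.X)\{b}\{b,c} + a.c.a.(0 + X)) | --a--▸ v1, --c--▸ v2
  v6 = (c.a.(0 + (rec X. c.(a.X)\{b}\{b,c} + a.c.a.(0 + X))))\{b}\{b,c} | stopped
Partition-refinement fixed point:
  B0 = {u0, u5}
  B1 = {u1}
  B2 = {u3}
  B3 = {u2, v2}
  B4 = {u4, v4}
  B5 = {u6, v6}
  B6 = {v0, v5}
  B7 = {v1}
  B8 = {v3}
u0 ∈ B0, v0 ∈ B6 → different blocks

P ≁ Q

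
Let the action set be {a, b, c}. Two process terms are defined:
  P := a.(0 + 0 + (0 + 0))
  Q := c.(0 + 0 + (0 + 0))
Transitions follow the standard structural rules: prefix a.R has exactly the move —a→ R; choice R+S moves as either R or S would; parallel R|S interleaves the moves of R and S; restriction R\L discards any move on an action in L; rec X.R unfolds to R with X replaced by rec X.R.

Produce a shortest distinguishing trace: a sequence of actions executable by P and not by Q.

P's transition system — 2 states:
  p0 = a.(0 + 0 + (0 + 0)) | =a=> p1
  p1 = 0 + 0 + (0 + 0) | stopped
Q's transition system — 2 states:
  q0 = c.(0 + 0 + (0 + 0)) | =c=> q1
  q1 = 0 + 0 + (0 + 0) | stopped
Trace ⟨a⟩ through P, begin at {p0}:
  step 1 (a): {p1}
  — P admits the full trace.
Trace ⟨a⟩ through Q, begin at {q0}:
  step 1 (a): no successor for Q

a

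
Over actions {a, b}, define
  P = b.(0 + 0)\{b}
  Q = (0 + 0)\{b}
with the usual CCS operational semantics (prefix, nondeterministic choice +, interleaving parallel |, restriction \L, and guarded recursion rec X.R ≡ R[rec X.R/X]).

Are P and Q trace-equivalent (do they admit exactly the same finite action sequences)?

NO — witness ⟨b⟩

P's transition system — 2 states:
  s0 = b.(0 + 0)\{b} :: ··b··> s1
  s1 = (0 + 0)\{b} :: ∅
Q's transition system — 1 states:
  t0 = (0 + 0)\{b} :: ∅
Trace ⟨b⟩ through P, begin at {s0}:
  [1] b ⇒ {s1}
  P completes σ.
Trace ⟨b⟩ through Q, begin at {t0}:
  [1] b ⇒ ∅  — Q cannot continue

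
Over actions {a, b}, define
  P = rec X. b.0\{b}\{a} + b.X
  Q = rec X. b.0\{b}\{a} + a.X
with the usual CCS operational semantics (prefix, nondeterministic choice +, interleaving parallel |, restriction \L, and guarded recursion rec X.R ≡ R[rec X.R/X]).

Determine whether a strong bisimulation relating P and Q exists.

P ≁ Q

P's transition system — 2 states:
  s0 = rec X. b.0\{b}\{a} + b.X has moves =b=> s0, =b=> s1
  s1 = 0\{b}\{a} has moves deadlocked
Q's transition system — 2 states:
  t0 = rec X. b.0\{b}\{a} + a.X has moves =a=> t0, =b=> t1
  t1 = 0\{b}\{a} has moves deadlocked
Coarsest stable partition (strong bisimilarity classes):
  B0 = {s0}
  B1 = {s1, t1}
  B2 = {t0}
s0 ∈ B0, t0 ∈ B2 → different blocks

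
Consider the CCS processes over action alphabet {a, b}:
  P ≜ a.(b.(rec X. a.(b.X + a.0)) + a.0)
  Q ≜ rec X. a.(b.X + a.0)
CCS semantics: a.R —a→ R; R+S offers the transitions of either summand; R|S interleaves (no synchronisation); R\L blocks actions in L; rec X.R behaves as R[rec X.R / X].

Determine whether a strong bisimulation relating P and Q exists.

Reachable graph of P (4 states):
  p0 = a.(b.(rec X. a.(b.X + a.0)) + a.0) :: ··a··> p1
  p1 = b.(rec X. a.(b.X + a.0)) + a.0 :: ··a··> p2, ··b··> p3
  p2 = 0 :: ∅
  p3 = rec X. a.(b.X + a.0) :: ··a··> p1
Reachable graph of Q (3 states):
  q0 = rec X. a.(b.X + a.0) :: ··a··> q1
  q1 = b.(rec X. a.(b.X + a.0)) + a.0 :: ··a··> q2, ··b··> q0
  q2 = 0 :: ∅
Coarsest stable partition (strong bisimilarity classes):
  B0 = {p0, p3, q0}
  B1 = {p1, q1}
  B2 = {p2, q2}
p0 ∈ B0, q0 ∈ B0 → same block

YES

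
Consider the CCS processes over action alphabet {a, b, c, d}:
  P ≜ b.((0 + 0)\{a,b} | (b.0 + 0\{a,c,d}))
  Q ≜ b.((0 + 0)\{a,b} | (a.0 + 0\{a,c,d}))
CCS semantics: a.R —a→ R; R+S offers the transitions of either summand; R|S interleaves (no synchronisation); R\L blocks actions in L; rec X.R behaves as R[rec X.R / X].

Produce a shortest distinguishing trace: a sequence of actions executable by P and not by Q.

bb

Reachable graph of P (3 states):
  p0 = b.((0 + 0)\{a,b} | (b.0 + 0\{a,c,d})) :: =b=> p1
  p1 = (0 + 0)\{a,b} | (b.0 + 0\{a,c,d}) :: =b=> p2
  p2 = (0 + 0)\{a,b} | 0 :: deadlocked
Reachable graph of Q (3 states):
  q0 = b.((0 + 0)\{a,b} | (a.0 + 0\{a,c,d})) :: =b=> q1
  q1 = (0 + 0)\{a,b} | (a.0 + 0\{a,c,d}) :: =a=> q2
  q2 = (0 + 0)\{a,b} | 0 :: deadlocked
Trace ⟨bb⟩ through P, begin at {p0}:
  [1] b ⇒ {p1}
  [2] b ⇒ {p2}
  — P admits the full trace.
Trace ⟨bb⟩ through Q, begin at {q0}:
  [1] b ⇒ {q1}
  [2] b ⇒ no successor for Q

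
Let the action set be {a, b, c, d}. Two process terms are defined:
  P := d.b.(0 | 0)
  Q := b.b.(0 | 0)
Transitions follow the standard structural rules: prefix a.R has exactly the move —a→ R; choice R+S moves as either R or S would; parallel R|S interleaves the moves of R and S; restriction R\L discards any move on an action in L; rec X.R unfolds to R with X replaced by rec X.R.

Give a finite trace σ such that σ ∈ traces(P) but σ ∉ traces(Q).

d

LTS(P): 3 reachable states
  s0 = d.b.(0 | 0) | --d--▸ s1
  s1 = b.(0 | 0) | --b--▸ s2
  s2 = 0 | 0 | deadlocked
LTS(Q): 3 reachable states
  t0 = b.b.(0 | 0) | --b--▸ t1
  t1 = b.(0 | 0) | --b--▸ t2
  t2 = 0 | 0 | deadlocked
Trace ⟨d⟩ through P, begin at {s0}:
  after d @ step 1: {s1}
  ✓ P
Trace ⟨d⟩ through Q, begin at {t0}:
  after d @ step 1: ∅ (Q stuck)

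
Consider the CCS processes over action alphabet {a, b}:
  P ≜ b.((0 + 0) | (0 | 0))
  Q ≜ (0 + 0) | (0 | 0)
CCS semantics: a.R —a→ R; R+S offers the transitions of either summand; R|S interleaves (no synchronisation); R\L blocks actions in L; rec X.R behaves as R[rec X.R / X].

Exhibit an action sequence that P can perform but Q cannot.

b

LTS(P): 2 reachable states
  s0 = b.((0 + 0) | (0 | 0)) :: —b→ s1
  s1 = (0 + 0) | (0 | 0) :: deadlocked
LTS(Q): 1 reachable states
  t0 = (0 + 0) | (0 | 0) :: deadlocked
Trace ⟨b⟩ through P, begin at {s0}:
  [1] b ⇒ {s1}
  — P admits the full trace.
Trace ⟨b⟩ through Q, begin at {t0}:
  [1] b ⇒ ∅  — Q cannot continue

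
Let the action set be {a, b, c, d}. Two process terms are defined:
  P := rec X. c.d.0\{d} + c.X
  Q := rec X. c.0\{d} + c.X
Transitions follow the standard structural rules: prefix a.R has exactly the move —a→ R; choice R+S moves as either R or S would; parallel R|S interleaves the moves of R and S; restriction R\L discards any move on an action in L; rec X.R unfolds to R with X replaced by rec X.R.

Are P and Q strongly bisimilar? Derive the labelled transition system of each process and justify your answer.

NO

Reachable graph of P (3 states):
  p0 = rec X. c.d.0\{d} + c.X :: =c=> p0, =c=> p1
  p1 = d.0\{d} :: =d=> p2
  p2 = 0\{d} :: stopped
Reachable graph of Q (2 states):
  q0 = rec X. c.0\{d} + c.X :: =c=> q0, =c=> q1
  q1 = 0\{d} :: stopped
Coarsest stable partition (strong bisimilarity classes):
  B0 = {p0}
  B1 = {p1}
  B2 = {p2, q1}
  B3 = {q0}
p0 ∈ B0, q0 ∈ B3 → different blocks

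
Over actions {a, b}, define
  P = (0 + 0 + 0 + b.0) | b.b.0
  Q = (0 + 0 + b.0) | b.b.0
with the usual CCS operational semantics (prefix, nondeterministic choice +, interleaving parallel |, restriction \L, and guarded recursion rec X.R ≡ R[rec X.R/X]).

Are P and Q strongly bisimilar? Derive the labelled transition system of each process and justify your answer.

P's transition system — 6 states:
  p0 = (0 + 0 + 0 + b.0) | b.b.0 ⊢ --b--▸ p1, --b--▸ p2
  p1 = (0 + 0 + 0 + b.0) | b.0 ⊢ --b--▸ p3, --b--▸ p4
  p2 = 0 | b.b.0 ⊢ --b--▸ p4
  p3 = (0 + 0 + 0 + b.0) | 0 ⊢ --b--▸ p5
  p4 = 0 | b.0 ⊢ --b--▸ p5
  p5 = 0 | 0 ⊢ ·
Q's transition system — 6 states:
  q0 = (0 + 0 + b.0) | b.b.0 ⊢ --b--▸ q1, --b--▸ q2
  q1 = (0 + 0 + b.0) | b.0 ⊢ --b--▸ q3, --b--▸ q4
  q2 = 0 | b.b.0 ⊢ --b--▸ q4
  q3 = (0 + 0 + b.0) | 0 ⊢ --b--▸ q5
  q4 = 0 | b.0 ⊢ --b--▸ q5
  q5 = 0 | 0 ⊢ ·
Partition-refinement fixed point:
  B0 = {p0, q0}
  B1 = {p1, p2, q1, q2}
  B2 = {p3, p4, q3, q4}
  B3 = {p5, q5}
p0 ∈ B0, q0 ∈ B0 → same block

P ~ Q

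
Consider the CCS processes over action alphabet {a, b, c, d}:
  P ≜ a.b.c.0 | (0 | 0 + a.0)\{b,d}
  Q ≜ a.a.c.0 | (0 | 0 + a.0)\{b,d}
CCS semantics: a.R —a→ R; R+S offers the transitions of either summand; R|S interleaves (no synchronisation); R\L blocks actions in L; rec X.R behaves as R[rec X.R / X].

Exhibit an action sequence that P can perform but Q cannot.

Reachable graph of P (8 states):
  p0 = a.b.c.0 | (0 | 0 + a.0)\{b,d} has moves ··a··> p1, ··a··> p2
  p1 = a.b.c.0 | 0\{b,d} has moves ··a··> p3
  p2 = b.c.0 | (0 | 0 + a.0)\{b,d} has moves ··a··> p3, ··b··> p4
  p3 = b.c.0 | 0\{b,d} has moves ··b··> p5
  p4 = c.0 | (0 | 0 + a.0)\{b,d} has moves ··a··> p5, ··c··> p6
  p5 = c.0 | 0\{b,d} has moves ··c··> p7
  p6 = 0 | (0 | 0 + a.0)\{b,d} has moves ··a··> p7
  p7 = 0 | 0\{b,d} has moves (no moves)
Reachable graph of Q (8 states):
  q0 = a.a.c.0 | (0 | 0 + a.0)\{b,d} has moves ··a··> q1, ··a··> q2
  q1 = a.a.c.0 | 0\{b,d} has moves ··a··> q3
  q2 = a.c.0 | (0 | 0 + a.0)\{b,d} has moves ··a··> q3, ··a··> q4
  q3 = a.c.0 | 0\{b,d} has moves ··a··> q5
  q4 = c.0 | (0 | 0 + a.0)\{b,d} has moves ··a··> q5, ··c··> q6
  q5 = c.0 | 0\{b,d} has moves ··c··> q7
  q6 = 0 | (0 | 0 + a.0)\{b,d} has moves ··a··> q7
  q7 = 0 | 0\{b,d} has moves (no moves)
Trace ⟨ab⟩ through P, begin at {p0}:
  after a @ step 1: {p1, p2}
  after b @ step 2: {p4}
  P completes σ.
Trace ⟨ab⟩ through Q, begin at {q0}:
  after a @ step 1: {q1, q2}
  after b @ step 2: ∅  — Q cannot continue

ab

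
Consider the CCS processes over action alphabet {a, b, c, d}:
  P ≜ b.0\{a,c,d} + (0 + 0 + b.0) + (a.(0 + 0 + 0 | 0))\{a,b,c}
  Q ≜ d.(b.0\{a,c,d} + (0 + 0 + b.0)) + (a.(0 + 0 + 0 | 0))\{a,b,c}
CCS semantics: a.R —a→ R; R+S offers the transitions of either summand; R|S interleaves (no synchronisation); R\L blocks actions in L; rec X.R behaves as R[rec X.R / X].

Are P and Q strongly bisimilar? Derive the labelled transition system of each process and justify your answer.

P ≁ Q

LTS(P): 3 reachable states
  m0 = b.0\{a,c,d} + (0 + 0 + b.0) + (a.(0 + 0 + 0 | 0))\{a,b,c} | ··b··> m1, ··b··> m2
  m1 = 0 | stopped
  m2 = 0\{a,c,d} | stopped
LTS(Q): 4 reachable states
  n0 = d.(b.0\{a,c,d} + (0 + 0 + b.0)) + (a.(0 + 0 + 0 | 0))\{a,b,c} | ··d··> n1
  n1 = b.0\{a,c,d} + (0 + 0 + b.0) | ··b··> n2, ··b··> n3
  n2 = 0 | stopped
  n3 = 0\{a,c,d} | stopped
Bisimilarity quotient blocks:
  B0 = {m0, n1}
  B1 = {m1, m2, n2, n3}
  B2 = {n0}
m0 ∈ B0, n0 ∈ B2 → different blocks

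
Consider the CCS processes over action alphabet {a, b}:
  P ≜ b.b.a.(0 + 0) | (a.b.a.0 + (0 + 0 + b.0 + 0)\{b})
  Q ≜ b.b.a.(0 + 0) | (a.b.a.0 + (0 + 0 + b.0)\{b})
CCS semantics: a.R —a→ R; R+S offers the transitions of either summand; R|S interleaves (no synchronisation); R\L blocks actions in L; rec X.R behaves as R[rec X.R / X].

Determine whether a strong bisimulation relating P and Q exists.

Reachable graph of P (16 states):
  s0 = b.b.a.(0 + 0) | (a.b.a.0 + (0 + 0 + b.0 + 0)\{b}) | —a→ s1, —b→ s2
  s1 = b.b.a.(0 + 0) | b.a.0 | —b→ s3, —b→ s4
  s2 = b.a.(0 + 0) | (a.b.a.0 + (0 + 0 + b.0 + 0)\{b}) | —a→ s3, —b→ s5
  s3 = b.a.(0 + 0) | b.a.0 | —b→ s6, —b→ s7
  s4 = b.b.a.(0 + 0) | a.0 | —a→ s8, —b→ s7
  s5 = a.(0 + 0) | (a.b.a.0 + (0 + 0 + b.0 + 0)\{b}) | —a→ s6, —a→ s9
  s6 = a.(0 + 0) | b.a.0 | —a→ s10, —b→ s11
  s7 = b.a.(0 + 0) | a.0 | —a→ s12, —b→ s11
  s8 = b.b.a.(0 + 0) | 0 | —b→ s12
  s9 = (0 + 0) | (a.b.a.0 + (0 + 0 + b.0 + 0)\{b}) | —a→ s10
  s10 = (0 + 0) | b.a.0 | —b→ s13
  s11 = a.(0 + 0) | a.0 | —a→ s13, —a→ s14
  s12 = b.a.(0 + 0) | 0 | —b→ s14
  s13 = (0 + 0) | a.0 | —a→ s15
  s14 = a.(0 + 0) | 0 | —a→ s15
  s15 = (0 + 0) | 0 | deadlocked
Reachable graph of Q (16 states):
  t0 = b.b.a.(0 + 0) | (a.b.a.0 + (0 + 0 + b.0)\{b}) | —a→ t1, —b→ t2
  t1 = b.b.a.(0 + 0) | b.a.0 | —b→ t3, —b→ t4
  t2 = b.a.(0 + 0) | (a.b.a.0 + (0 + 0 + b.0)\{b}) | —a→ t3, —b→ t5
  t3 = b.a.(0 + 0) | b.a.0 | —b→ t6, —b→ t7
  t4 = b.b.a.(0 + 0) | a.0 | —a→ t8, —b→ t7
  t5 = a.(0 + 0) | (a.b.a.0 + (0 + 0 + b.0)\{b}) | —a→ t6, —a→ t9
  t6 = a.(0 + 0) | b.a.0 | —a→ t10, —b→ t11
  t7 = b.a.(0 + 0) | a.0 | —a→ t12, —b→ t11
  t8 = b.b.a.(0 + 0) | 0 | —b→ t12
  t9 = (0 + 0) | (a.b.a.0 + (0 + 0 + b.0)\{b}) | —a→ t10
  t10 = (0 + 0) | b.a.0 | —b→ t13
  t11 = a.(0 + 0) | a.0 | —a→ t13, —a→ t14
  t12 = b.a.(0 + 0) | 0 | —b→ t14
  t13 = (0 + 0) | a.0 | —a→ t15
  t14 = a.(0 + 0) | 0 | —a→ t15
  t15 = (0 + 0) | 0 | deadlocked
Partition-refinement fixed point:
  B0 = {s0, t0}
  B1 = {s2, t2}
  B2 = {s5, t5}
  B3 = {s9, t9}
  B4 = {s10, s12, t10, t12}
  B5 = {s13, s14, t13, t14}
  B6 = {s15, t15}
  B7 = {s6, s7, t6, t7}
  B8 = {s11, t11}
  B9 = {s3, t3}
  B10 = {s1, t1}
  B11 = {s4, t4}
  B12 = {s8, t8}
s0 ∈ B0, t0 ∈ B0 → same block

YES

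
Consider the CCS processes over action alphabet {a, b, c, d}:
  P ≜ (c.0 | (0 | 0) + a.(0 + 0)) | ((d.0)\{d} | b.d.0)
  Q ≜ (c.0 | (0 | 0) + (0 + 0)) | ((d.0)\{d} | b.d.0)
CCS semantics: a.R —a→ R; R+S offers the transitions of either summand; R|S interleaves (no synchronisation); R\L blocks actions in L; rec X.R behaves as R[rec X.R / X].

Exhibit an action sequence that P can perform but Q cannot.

LTS(P): 9 reachable states
  m0 = (c.0 | (0 | 0) + a.(0 + 0)) | ((d.0)\{d} | b.d.0) ⊢ --a--▸ m1, --b--▸ m2, --c--▸ m3
  m1 = (0 + 0) | ((d.0)\{d} | b.d.0) ⊢ --b--▸ m4
  m2 = (c.0 | (0 | 0) + a.(0 + 0)) | ((d.0)\{d} | d.0) ⊢ --a--▸ m4, --c--▸ m5, --d--▸ m6
  m3 = 0 | (0 | 0) | ((d.0)\{d} | b.d.0) ⊢ --b--▸ m5
  m4 = (0 + 0) | ((d.0)\{d} | d.0) ⊢ --d--▸ m7
  m5 = 0 | (0 | 0) | ((d.0)\{d} | d.0) ⊢ --d--▸ m8
  m6 = (c.0 | (0 | 0) + a.(0 + 0)) | ((d.0)\{d} | 0) ⊢ --a--▸ m7, --c--▸ m8
  m7 = (0 + 0) | ((d.0)\{d} | 0) ⊢ ∅
  m8 = 0 | (0 | 0) | ((d.0)\{d} | 0) ⊢ ∅
LTS(Q): 6 reachable states
  n0 = (c.0 | (0 | 0) + (0 + 0)) | ((d.0)\{d} | b.d.0) ⊢ --b--▸ n1, --c--▸ n2
  n1 = (c.0 | (0 | 0) + (0 + 0)) | ((d.0)\{d} | d.0) ⊢ --c--▸ n3, --d--▸ n4
  n2 = 0 | (0 | 0) | ((d.0)\{d} | b.d.0) ⊢ --b--▸ n3
  n3 = 0 | (0 | 0) | ((d.0)\{d} | d.0) ⊢ --d--▸ n5
  n4 = (c.0 | (0 | 0) + (0 + 0)) | ((d.0)\{d} | 0) ⊢ --c--▸ n5
  n5 = 0 | (0 | 0) | ((d.0)\{d} | 0) ⊢ ∅
Run σ = ⟨a⟩ on P: start {m0}
  [1] a ⇒ {m1}
  ✓ P
Run σ = ⟨a⟩ on Q: start {n0}
  [1] a ⇒ ∅  — Q cannot continue

a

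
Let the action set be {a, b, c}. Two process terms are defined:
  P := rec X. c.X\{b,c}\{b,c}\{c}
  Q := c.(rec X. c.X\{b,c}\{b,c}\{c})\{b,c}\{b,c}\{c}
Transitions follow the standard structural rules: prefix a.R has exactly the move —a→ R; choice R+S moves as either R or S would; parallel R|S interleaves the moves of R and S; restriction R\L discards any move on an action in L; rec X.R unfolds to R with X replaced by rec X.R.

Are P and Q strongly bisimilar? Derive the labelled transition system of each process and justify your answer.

P's transition system — 2 states:
  s0 = rec X. c.X\{b,c}\{b,c}\{c} → =c=> s1
  s1 = (rec X. c.X\{b,c}\{b,c}\{c})\{b,c}\{b,c}\{c} → ·
Q's transition system — 2 states:
  t0 = c.(rec X. c.X\{b,c}\{b,c}\{c})\{b,c}\{b,c}\{c} → =c=> t1
  t1 = (rec X. c.X\{b,c}\{b,c}\{c})\{b,c}\{b,c}\{c} → ·
Coarsest stable partition (strong bisimilarity classes):
  B0 = {s0, t0}
  B1 = {s1, t1}
s0 ∈ B0, t0 ∈ B0 → same block

bisimilar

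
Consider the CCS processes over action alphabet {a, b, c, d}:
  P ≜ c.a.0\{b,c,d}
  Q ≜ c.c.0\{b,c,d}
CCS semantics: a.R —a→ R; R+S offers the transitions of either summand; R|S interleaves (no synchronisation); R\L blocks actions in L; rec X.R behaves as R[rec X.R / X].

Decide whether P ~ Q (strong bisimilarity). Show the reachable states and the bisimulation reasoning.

P's transition system — 3 states:
  m0 = c.a.0\{b,c,d} | ··c··> m1
  m1 = a.0\{b,c,d} | ··a··> m2
  m2 = 0\{b,c,d} | deadlocked
Q's transition system — 3 states:
  n0 = c.c.0\{b,c,d} | ··c··> n1
  n1 = c.0\{b,c,d} | ··c··> n2
  n2 = 0\{b,c,d} | deadlocked
Bisimilarity quotient blocks:
  B0 = {m0}
  B1 = {m1}
  B2 = {m2, n2}
  B3 = {n0}
  B4 = {n1}
m0 ∈ B0, n0 ∈ B3 → different blocks

not bisimilar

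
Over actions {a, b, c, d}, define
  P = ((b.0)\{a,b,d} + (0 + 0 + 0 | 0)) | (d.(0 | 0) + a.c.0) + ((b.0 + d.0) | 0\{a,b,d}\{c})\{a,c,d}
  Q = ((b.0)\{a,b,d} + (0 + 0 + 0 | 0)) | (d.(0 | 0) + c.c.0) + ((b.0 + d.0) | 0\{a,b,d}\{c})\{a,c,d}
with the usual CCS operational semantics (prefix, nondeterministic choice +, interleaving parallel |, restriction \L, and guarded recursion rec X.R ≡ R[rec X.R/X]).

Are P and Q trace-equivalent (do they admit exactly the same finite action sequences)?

trace-distinct — witness ⟨a⟩

Reachable graph of P (5 states):
  s0 = ((b.0)\{a,b,d} + (0 + 0 + 0 | 0)) | (d.(0 | 0) + a.c.0) + ((b.0 + d.0) | 0\{a,b,d}\{c})\{a,c,d} :: —a→ s1, —b→ s2, —d→ s3
  s1 = ((b.0)\{a,b,d} + (0 + 0 + 0 | 0)) | c.0 :: —c→ s4
  s2 = (0 | 0\{a,b,d}\{c})\{a,c,d} :: deadlocked
  s3 = ((b.0)\{a,b,d} + (0 + 0 + 0 | 0)) | (0 | 0) :: deadlocked
  s4 = ((b.0)\{a,b,d} + (0 + 0 + 0 | 0)) | 0 :: deadlocked
Reachable graph of Q (5 states):
  t0 = ((b.0)\{a,b,d} + (0 + 0 + 0 | 0)) | (d.(0 | 0) + c.c.0) + ((b.0 + d.0) | 0\{a,b,d}\{c})\{a,c,d} :: —b→ t1, —c→ t2, —d→ t3
  t1 = (0 | 0\{a,b,d}\{c})\{a,c,d} :: deadlocked
  t2 = ((b.0)\{a,b,d} + (0 + 0 + 0 | 0)) | c.0 :: —c→ t4
  t3 = ((b.0)\{a,b,d} + (0 + 0 + 0 | 0)) | (0 | 0) :: deadlocked
  t4 = ((b.0)\{a,b,d} + (0 + 0 + 0 | 0)) | 0 :: deadlocked
Executing a from P (initial set {s0}):
  [1] a ⇒ {s1}
  ✓ P
Executing a from Q (initial set {t0}):
  [1] a ⇒ no successor for Q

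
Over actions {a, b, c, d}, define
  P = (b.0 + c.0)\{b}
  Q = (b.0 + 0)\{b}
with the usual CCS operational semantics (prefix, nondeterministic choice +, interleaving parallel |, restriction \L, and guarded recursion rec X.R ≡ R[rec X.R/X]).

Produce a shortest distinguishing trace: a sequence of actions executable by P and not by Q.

c

Reachable graph of P (2 states):
  m0 = (b.0 + c.0)\{b} :: —c→ m1
  m1 = 0\{b} :: stopped
Reachable graph of Q (1 states):
  n0 = (b.0 + 0)\{b} :: stopped
Trace ⟨c⟩ through P, begin at {m0}:
  [1] c ⇒ {m1}
  — P admits the full trace.
Trace ⟨c⟩ through Q, begin at {n0}:
  [1] c ⇒ ∅  — Q cannot continue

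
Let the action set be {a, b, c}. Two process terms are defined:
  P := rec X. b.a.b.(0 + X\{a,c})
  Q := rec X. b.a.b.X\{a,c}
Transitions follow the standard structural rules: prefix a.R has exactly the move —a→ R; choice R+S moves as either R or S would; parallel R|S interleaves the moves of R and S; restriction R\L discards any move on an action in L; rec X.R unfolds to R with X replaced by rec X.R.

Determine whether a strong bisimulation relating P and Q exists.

bisimilar

Reachable graph of P (5 states):
  s0 = rec X. b.a.b.(0 + X\{a,c}) ⊢ —b→ s1
  s1 = a.b.(0 + (rec X. b.a.b.(0 + X\{a,c}))\{a,c}) ⊢ —a→ s2
  s2 = b.(0 + (rec X. b.a.b.(0 + X\{a,c}))\{a,c}) ⊢ —b→ s3
  s3 = 0 + (rec X. b.a.b.(0 + X\{a,c}))\{a,c} ⊢ —b→ s4
  s4 = (a.b.(0 + (rec X. b.a.b.(0 + X\{a,c}))\{a,c}))\{a,c} ⊢ (no moves)
Reachable graph of Q (5 states):
  t0 = rec X. b.a.b.X\{a,c} ⊢ —b→ t1
  t1 = a.b.(rec X. b.a.b.X\{a,c})\{a,c} ⊢ —a→ t2
  t2 = b.(rec X. b.a.b.X\{a,c})\{a,c} ⊢ —b→ t3
  t3 = (rec X. b.a.b.X\{a,c})\{a,c} ⊢ —b→ t4
  t4 = (a.b.(rec X. b.a.b.X\{a,c})\{a,c})\{a,c} ⊢ (no moves)
Partition-refinement fixed point:
  B0 = {s0, t0}
  B1 = {s1, t1}
  B2 = {s2, t2}
  B3 = {s3, t3}
  B4 = {s4, t4}
s0 ∈ B0, t0 ∈ B0 → same block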